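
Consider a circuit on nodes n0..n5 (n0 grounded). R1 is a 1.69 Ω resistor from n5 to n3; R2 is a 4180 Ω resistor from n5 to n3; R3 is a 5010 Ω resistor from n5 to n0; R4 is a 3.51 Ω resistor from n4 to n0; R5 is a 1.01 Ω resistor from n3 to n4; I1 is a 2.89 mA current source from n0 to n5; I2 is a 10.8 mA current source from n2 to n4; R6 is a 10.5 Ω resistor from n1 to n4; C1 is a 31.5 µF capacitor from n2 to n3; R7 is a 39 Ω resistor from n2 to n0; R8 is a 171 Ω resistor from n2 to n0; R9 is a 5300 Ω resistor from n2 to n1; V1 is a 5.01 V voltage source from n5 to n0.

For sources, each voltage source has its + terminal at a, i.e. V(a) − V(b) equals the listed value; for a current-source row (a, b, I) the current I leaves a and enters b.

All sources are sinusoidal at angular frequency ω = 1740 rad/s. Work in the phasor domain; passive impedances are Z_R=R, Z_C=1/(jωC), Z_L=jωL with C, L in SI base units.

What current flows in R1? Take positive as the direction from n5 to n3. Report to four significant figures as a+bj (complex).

0.8679+0.03736j A

Element admittances at ω=1740 rad/s:
  Y(R1) = 0.5917+0.000j S between n5,n3
  Y(R2) = 0.0002392+0.000j S between n5,n3
  Y(R3) = 0.0001996+0.000j S between n5,n0
  Y(R4) = 0.2849+0.000j S between n4,n0
  Y(R5) = 0.9901+0.000j S between n3,n4
  I1: injects 0.00289 A into n5 (from n0)
  I2: injects 0.0108 A into n4 (from n2)
  Y(R6) = 0.09524+0.000j S between n1,n4
  Y(C1) = 0.000+0.05481j S between n2,n3
  Y(R7) = 0.02564+0.000j S between n2,n0
  Y(R8) = 0.005848+0.000j S between n2,n0
  Y(R9) = 0.0001887+0.000j S between n2,n1
  V1: constraint V(n5)−V(n0) = 5.01
Assemble and solve the 6×6 MNA system:
  V(n1)=2.760-0.04547j  V(n2)=2.602+1.628j  V(n3)=3.543-0.06314j  V(n4)=2.760-0.04878j  V(n5)=5.010+0.000j
  i(V1)=-0.8664-0.03737j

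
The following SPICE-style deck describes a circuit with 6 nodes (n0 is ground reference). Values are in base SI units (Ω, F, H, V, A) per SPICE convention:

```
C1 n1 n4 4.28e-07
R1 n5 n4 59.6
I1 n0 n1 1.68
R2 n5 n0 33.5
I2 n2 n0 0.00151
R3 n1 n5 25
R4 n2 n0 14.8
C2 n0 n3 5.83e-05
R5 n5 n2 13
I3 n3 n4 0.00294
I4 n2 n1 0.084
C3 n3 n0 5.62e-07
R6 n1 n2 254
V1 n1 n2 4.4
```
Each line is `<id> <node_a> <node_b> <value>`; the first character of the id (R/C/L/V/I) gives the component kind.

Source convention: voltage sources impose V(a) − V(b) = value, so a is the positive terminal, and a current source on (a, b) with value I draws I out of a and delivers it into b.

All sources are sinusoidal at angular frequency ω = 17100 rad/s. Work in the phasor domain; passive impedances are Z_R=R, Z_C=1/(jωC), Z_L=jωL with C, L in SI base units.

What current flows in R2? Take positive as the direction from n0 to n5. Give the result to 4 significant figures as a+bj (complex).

-0.4675-0.005923j A

Apply KCL at each of the 5 non-ground nodes and solve the resulting linear system.
Node n1: branches {C1, I1, R3, I4, R6, V1} → V_1 = 22.37-0.08766j
Node n2: branches {I2, R4, R5, I4, R6, V1} → V_2 = 17.97-0.08766j
Node n3: branches {C2, I3, C3} → V_3 = 0.000+0.002921j
Node n4: branches {C1, R1, I3} → V_4 = 16.99+2.545j
Node n5: branches {R1, R2, R3, R5} → V_5 = 15.66+0.1984j
Source currents: i(V1)=1.459-0.02793j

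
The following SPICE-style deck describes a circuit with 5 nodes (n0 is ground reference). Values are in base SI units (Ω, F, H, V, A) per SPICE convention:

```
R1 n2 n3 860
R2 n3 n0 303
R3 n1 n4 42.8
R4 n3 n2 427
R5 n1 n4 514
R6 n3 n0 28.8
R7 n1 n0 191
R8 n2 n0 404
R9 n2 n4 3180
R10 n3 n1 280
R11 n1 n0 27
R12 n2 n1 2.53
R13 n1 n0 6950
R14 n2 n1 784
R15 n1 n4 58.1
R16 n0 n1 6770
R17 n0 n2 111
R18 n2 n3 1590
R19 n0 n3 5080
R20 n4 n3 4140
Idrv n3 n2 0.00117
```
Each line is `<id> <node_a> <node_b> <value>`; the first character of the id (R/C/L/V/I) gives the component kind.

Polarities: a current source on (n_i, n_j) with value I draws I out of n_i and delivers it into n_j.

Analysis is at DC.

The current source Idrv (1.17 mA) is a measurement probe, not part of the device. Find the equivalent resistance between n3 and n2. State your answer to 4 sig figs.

R_eq = 34.19 Ω

Apply KCL at each of the 4 non-ground nodes and solve the resulting linear system.
Node n1: branches {R3, R5, R7, R10, R11, R12, R13, R14, R15, R16} → V_1 = 0.01548
Node n2: branches {R1, R4, R8, R9, R12, R14, R17, R18, Idrv} → V_2 = 0.01750
Node n3: branches {R1, R2, R4, R6, R10, R18, R19, R20, Idrv} → V_3 = -0.02250
Node n4: branches {R3, R5, R9, R15, R20} → V_4 = 0.01528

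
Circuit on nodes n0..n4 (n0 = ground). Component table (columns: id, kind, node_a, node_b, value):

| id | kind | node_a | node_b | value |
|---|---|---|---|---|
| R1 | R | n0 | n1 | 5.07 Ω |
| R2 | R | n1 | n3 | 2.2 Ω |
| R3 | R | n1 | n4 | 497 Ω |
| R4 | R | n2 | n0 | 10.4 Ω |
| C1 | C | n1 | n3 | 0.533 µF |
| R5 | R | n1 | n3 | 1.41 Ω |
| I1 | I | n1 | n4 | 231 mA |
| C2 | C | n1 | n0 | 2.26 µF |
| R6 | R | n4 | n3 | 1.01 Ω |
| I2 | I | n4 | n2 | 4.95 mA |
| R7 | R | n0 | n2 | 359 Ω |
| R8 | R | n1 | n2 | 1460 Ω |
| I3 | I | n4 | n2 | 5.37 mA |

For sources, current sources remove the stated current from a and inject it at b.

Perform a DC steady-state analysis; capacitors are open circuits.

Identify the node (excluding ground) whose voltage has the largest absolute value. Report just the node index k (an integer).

4

Apply KCL at each of the 4 non-ground nodes and solve the resulting linear system.
Node n1: branches {R1, R2, R3, C1, R5, I1, C2, R8} → V_1 = -0.05178
Node n2: branches {R4, I2, R7, R8, I3} → V_2 = 0.1032
Node n3: branches {R2, C1, R5, R6} → V_3 = 0.1371
Node n4: branches {R3, I1, R6, I2, I3} → V_4 = 0.3592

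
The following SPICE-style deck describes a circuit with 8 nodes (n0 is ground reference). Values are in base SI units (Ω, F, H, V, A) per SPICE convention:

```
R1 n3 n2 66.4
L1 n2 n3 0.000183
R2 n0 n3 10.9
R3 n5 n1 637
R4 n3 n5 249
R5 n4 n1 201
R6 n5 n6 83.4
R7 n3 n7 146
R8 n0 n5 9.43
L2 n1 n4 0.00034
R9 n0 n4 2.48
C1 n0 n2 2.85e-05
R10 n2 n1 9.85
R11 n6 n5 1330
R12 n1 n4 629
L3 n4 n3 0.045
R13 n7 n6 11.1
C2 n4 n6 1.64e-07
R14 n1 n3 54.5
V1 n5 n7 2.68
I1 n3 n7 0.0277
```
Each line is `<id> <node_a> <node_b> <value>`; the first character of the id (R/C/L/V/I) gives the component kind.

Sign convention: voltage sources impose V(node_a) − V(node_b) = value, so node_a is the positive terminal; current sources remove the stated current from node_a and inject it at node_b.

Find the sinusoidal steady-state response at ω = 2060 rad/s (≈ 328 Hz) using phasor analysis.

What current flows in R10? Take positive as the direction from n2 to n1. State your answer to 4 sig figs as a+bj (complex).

-0.01582+0.004930j A

Element admittances at ω=2060 rad/s:
  Y(R1) = 0.01506+0.000j S between n3,n2
  Y(L1) = 0.000-2.653j S between n2,n3
  Y(R2) = 0.09174+0.000j S between n0,n3
  Y(R3) = 0.001570+0.000j S between n5,n1
  Y(R4) = 0.004016+0.000j S between n3,n5
  Y(R5) = 0.004975+0.000j S between n4,n1
  Y(R6) = 0.01199+0.000j S between n5,n6
  Y(R7) = 0.006849+0.000j S between n3,n7
  Y(R8) = 0.1060+0.000j S between n0,n5
  Y(L2) = 0.000-1.428j S between n1,n4
  Y(R9) = 0.4032+0.000j S between n0,n4
  Y(C1) = 0.000+0.05871j S between n0,n2
  Y(R10) = 0.1015+0.000j S between n2,n1
  Y(R11) = 0.0007519+0.000j S between n6,n5
  Y(R12) = 0.001590+0.000j S between n1,n4
  Y(L3) = 0.000-0.01079j S between n4,n3
  Y(R13) = 0.09009+0.000j S between n7,n6
  Y(C2) = 0.000+0.0003378j S between n4,n6
  Y(R14) = 0.01835+0.000j S between n1,n3
  V1: constraint V(n5)−V(n7) = 2.68
  I1: injects 0.0277 A into n7 (from n3)
Assemble and solve the 8×8 MNA system:
  V(n1)=-0.04785+0.004150j  V(n2)=-0.2036+0.05271j  V(n3)=-0.2010+0.04557j  V(n4)=-0.04380+0.01672j  V(n5)=0.3697+0.009750j  V(n6)=-1.978+0.01611j  V(n7)=-2.310+0.009750j
  i(V1)=-0.07206-0.0008179j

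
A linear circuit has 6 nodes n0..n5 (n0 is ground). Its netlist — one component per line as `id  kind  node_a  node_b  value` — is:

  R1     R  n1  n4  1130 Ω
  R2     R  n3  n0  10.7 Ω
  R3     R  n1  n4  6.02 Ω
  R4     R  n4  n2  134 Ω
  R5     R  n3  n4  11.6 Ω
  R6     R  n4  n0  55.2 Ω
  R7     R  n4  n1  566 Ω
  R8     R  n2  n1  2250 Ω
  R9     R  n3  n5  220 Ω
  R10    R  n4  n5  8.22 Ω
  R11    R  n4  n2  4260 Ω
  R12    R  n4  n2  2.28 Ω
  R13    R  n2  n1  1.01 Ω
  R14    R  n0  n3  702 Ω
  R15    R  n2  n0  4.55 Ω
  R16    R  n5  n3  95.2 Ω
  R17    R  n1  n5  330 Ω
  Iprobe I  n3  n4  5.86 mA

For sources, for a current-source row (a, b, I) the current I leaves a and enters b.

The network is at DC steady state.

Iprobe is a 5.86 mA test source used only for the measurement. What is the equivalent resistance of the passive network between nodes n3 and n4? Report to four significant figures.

R_eq = 6.191 Ω

Apply KCL at each of the 5 non-ground nodes and solve the resulting linear system.
Node n1: branches {R1, R3, R7, R8, R13, R17} → V_1 = 0.009677
Node n2: branches {R4, R8, R11, R12, R13, R15} → V_2 = 0.009182
Node n3: branches {R2, R5, R9, R14, R16, Iprobe} → V_3 = -0.02367
Node n4: branches {R1, R3, R4, R5, R6, R7, R10, R11, R12, Iprobe} → V_4 = 0.01260
Node n5: branches {R9, R10, R16, R17} → V_5 = 0.008633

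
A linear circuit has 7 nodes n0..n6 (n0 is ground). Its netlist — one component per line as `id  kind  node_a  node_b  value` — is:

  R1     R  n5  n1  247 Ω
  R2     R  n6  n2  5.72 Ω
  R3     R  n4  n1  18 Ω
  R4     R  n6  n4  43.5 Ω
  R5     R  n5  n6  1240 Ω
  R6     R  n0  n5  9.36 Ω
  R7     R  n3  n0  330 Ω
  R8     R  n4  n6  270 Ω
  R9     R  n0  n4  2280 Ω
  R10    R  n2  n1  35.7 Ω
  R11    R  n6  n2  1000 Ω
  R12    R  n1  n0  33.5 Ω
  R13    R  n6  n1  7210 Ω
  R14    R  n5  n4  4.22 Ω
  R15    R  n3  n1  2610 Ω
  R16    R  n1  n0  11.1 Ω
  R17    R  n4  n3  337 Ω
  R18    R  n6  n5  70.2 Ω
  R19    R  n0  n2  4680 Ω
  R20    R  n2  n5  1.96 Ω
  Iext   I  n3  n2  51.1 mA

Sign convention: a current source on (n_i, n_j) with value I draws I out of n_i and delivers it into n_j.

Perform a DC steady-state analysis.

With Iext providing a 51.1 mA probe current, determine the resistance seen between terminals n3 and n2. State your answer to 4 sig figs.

R_eq = 160.9 Ω

Apply KCL at each of the 6 non-ground nodes and solve the resulting linear system.
Node n1: branches {R1, R3, R10, R12, R13, R15, R16} → V_1 = 0.04488
Node n2: branches {R2, R10, R11, R19, R20, Iext} → V_2 = 0.2541
Node n3: branches {R7, R15, R17, Iext} → V_3 = -7.968
Node n4: branches {R3, R4, R8, R9, R14, R17} → V_4 = 0.08162
Node n5: branches {R1, R5, R6, R14, R18, R20} → V_5 = 0.1748
Node n6: branches {R2, R4, R5, R8, R11, R13, R18} → V_6 = 0.2273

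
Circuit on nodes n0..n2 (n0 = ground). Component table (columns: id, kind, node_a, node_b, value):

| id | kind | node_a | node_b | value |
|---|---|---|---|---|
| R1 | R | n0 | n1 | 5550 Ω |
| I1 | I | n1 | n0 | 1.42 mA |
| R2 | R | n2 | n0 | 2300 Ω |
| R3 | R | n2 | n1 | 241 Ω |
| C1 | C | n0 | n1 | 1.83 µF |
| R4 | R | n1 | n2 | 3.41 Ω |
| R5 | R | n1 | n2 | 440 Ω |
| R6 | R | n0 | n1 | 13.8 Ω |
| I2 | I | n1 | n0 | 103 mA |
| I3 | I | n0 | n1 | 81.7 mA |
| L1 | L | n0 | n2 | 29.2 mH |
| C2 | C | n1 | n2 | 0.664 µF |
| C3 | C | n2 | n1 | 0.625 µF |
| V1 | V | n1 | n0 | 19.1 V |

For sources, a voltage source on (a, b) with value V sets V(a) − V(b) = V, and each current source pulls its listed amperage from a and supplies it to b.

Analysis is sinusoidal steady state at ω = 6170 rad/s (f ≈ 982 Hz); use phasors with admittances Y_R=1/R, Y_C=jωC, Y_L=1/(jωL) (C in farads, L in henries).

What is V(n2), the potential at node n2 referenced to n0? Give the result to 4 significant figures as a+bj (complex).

Element admittances at ω=6170 rad/s:
  Y(R1) = 0.0001802+0.000j S between n0,n1
  I1: injects 0.00142 A into n0 (from n1)
  Y(R2) = 0.0004348+0.000j S between n2,n0
  Y(R3) = 0.004149+0.000j S between n2,n1
  Y(C1) = 0.000+0.01129j S between n0,n1
  Y(R4) = 0.2933+0.000j S between n1,n2
  Y(R5) = 0.002273+0.000j S between n1,n2
  Y(R6) = 0.07246+0.000j S between n0,n1
  I2: injects 0.103 A into n0 (from n1)
  I3: injects 0.0817 A into n1 (from n0)
  Y(L1) = 0.000-0.005550j S between n0,n2
  Y(C2) = 0.000+0.004097j S between n1,n2
  Y(C3) = 0.000+0.003856j S between n2,n1
  V1: constraint V(n1)−V(n0) = 19.1
Assemble and solve the 3×3 MNA system:
  V(n1)=19.10+0.000j  V(n2)=19.08+0.3534j
  i(V1)=-1.420-0.1099j

19.08+0.3534j V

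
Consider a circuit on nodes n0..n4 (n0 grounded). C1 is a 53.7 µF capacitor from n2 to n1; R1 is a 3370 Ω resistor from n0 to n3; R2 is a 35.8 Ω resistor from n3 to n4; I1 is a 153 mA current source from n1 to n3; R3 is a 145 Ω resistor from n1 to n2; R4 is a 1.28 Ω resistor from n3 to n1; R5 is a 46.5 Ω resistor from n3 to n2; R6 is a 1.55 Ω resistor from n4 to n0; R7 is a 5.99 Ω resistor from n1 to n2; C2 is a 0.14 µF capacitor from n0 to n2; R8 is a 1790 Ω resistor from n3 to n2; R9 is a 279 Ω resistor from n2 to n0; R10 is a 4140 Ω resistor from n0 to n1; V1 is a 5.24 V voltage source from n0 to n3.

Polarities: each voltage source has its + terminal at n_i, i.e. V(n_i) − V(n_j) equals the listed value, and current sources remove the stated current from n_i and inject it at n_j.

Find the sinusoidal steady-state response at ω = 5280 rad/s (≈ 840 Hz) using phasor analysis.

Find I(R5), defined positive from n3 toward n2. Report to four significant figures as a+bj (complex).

MNA unknowns: 4 node voltages V₁..V_4 plus 1 source current (V1)
C1: Y=0.000+0.2835j on G[2,1]
R1: Y=0.0002967+0.000j on G[0,3]
R2: Y=0.02793+0.000j on G[3,4]
I1: z[1]−=0.153, z[3]+=0.153
R3: Y=0.006897+0.000j on G[1,2]
R4: Y=0.7812+0.000j on G[3,1]
R5: Y=0.02151+0.000j on G[3,2]
R6: Y=0.6452+0.000j on G[4,0]
R7: Y=0.1669+0.000j on G[1,2]
C2: Y=0.000+0.0007392j on G[0,2]
R8: Y=0.0005587+0.000j on G[3,2]
R9: Y=0.003584+0.000j on G[2,0]
R10: Y=0.0002415+0.000j on G[0,1]
V1: row V0−V3=5.24, i_V1 at 0,3
solve → V1=-5.406+0.006433j, V2=-5.359-0.04156j, V3=-5.240+0.000j, V4=-0.2175+0.000j
aux → i_V1=-0.1623-0.004109j

0.002561+0.0008938j A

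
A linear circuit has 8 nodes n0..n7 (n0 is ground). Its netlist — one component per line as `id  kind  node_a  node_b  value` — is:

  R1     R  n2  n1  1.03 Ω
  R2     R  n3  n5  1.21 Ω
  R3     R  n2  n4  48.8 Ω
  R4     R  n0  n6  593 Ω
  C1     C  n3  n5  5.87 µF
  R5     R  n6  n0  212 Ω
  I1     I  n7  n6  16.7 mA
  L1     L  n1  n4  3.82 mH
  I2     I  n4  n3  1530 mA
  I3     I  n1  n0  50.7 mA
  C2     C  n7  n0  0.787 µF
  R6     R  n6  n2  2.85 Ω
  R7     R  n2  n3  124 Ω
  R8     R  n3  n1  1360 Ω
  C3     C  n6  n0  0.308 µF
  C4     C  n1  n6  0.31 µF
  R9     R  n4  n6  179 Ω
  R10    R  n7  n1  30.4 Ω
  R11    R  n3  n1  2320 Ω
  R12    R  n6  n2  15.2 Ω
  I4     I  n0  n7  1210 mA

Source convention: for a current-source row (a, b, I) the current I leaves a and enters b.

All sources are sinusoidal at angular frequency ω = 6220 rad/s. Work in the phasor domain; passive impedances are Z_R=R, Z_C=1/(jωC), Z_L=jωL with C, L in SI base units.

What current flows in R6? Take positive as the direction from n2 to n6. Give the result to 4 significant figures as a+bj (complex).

0.5901-0.2603j A

Element admittances at ω=6220 rad/s:
  Y(R1) = 0.9709+0.000j S between n2,n1
  Y(R2) = 0.8264+0.000j S between n3,n5
  Y(R3) = 0.02049+0.000j S between n2,n4
  Y(R4) = 0.001686+0.000j S between n0,n6
  Y(C1) = 0.000+0.03651j S between n3,n5
  Y(R5) = 0.004717+0.000j S between n6,n0
  I1: injects 0.0167 A into n6 (from n7)
  Y(L1) = 0.000-0.04209j S between n1,n4
  I2: injects 1.53 A into n3 (from n4)
  I3: injects 0.0507 A into n0 (from n1)
  Y(C2) = 0.000+0.004895j S between n7,n0
  Y(R6) = 0.3509+0.000j S between n6,n2
  Y(R7) = 0.008065+0.000j S between n2,n3
  Y(R8) = 0.0007353+0.000j S between n3,n1
  Y(C3) = 0.000+0.001916j S between n6,n0
  Y(C4) = 0.000+0.001928j S between n1,n6
  Y(R9) = 0.005587+0.000j S between n4,n6
  Y(R10) = 0.03289+0.000j S between n7,n1
  Y(R11) = 0.0004310+0.000j S between n3,n1
  Y(R12) = 0.06579+0.000j S between n6,n2
  I4: injects 1.21 A into n7 (from n0)
Assemble and solve the 7×7 MNA system:
  V(n1)=72.87-93.17j  V(n2)=73.18-93.40j  V(n3)=238.9-93.37j  V(n4)=56.62-119.5j  V(n5)=238.9-93.37j  V(n6)=71.50-92.66j  V(n7)=93.22-107.0j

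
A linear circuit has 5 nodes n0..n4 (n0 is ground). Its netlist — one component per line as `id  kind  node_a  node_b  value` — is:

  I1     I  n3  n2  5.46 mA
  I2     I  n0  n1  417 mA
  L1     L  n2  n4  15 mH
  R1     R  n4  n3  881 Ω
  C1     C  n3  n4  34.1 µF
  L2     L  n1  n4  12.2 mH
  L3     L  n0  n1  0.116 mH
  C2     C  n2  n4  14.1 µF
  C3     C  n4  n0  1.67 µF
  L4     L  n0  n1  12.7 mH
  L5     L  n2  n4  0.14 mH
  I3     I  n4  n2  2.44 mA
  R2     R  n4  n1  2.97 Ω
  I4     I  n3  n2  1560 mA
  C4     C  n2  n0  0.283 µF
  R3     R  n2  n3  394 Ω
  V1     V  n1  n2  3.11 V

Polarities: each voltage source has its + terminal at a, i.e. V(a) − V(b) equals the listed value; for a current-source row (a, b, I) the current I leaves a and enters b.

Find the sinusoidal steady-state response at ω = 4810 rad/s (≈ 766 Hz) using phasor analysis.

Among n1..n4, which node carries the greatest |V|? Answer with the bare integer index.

Apply KCL at each of the 4 non-ground nodes and solve the resulting linear system.
Node n1: branches {I2, L2, L3, L4, R2, V1} → V_1 = -0.01644+0.2302j
Node n2: branches {I1, L1, C2, L5, I3, I4, C4, R3, V1} → V_2 = -3.126+0.2302j
Node n3: branches {I1, R1, C1, I4, R3} → V_3 = -3.381+9.420j
Node n4: branches {L1, R1, C1, L2, C2, C3, L5, I3, R2} → V_4 = -3.173-0.1189j
Source currents: i(V1)=-1.068-0.09351j

3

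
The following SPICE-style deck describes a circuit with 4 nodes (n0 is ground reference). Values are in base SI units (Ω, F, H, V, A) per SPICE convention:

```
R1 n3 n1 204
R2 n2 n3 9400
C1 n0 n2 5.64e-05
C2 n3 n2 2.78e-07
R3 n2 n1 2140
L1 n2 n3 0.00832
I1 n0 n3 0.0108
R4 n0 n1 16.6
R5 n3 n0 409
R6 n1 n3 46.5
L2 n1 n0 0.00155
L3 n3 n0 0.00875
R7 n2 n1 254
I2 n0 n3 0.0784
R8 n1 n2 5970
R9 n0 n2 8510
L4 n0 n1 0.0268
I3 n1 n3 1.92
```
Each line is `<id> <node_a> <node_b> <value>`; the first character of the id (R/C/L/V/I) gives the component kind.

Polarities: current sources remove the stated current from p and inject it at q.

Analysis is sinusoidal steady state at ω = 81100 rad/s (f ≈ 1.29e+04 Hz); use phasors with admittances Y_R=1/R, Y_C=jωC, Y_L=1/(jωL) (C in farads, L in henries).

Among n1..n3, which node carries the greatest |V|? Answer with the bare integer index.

Element admittances at ω=81100 rad/s:
  Y(R1) = 0.004902+0.000j S between n3,n1
  Y(R2) = 0.0001064+0.000j S between n2,n3
  Y(C1) = 0.000+4.574j S between n0,n2
  Y(C2) = 0.000+0.02255j S between n3,n2
  Y(R3) = 0.0004673+0.000j S between n2,n1
  Y(L1) = 0.000-0.001482j S between n2,n3
  I1: injects 0.0108 A into n3 (from n0)
  Y(R4) = 0.06024+0.000j S between n0,n1
  Y(R5) = 0.002445+0.000j S between n3,n0
  Y(R6) = 0.02151+0.000j S between n1,n3
  Y(L2) = 0.000-0.007955j S between n1,n0
  Y(L3) = 0.000-0.001409j S between n3,n0
  Y(R7) = 0.003937+0.000j S between n2,n1
  I2: injects 0.0784 A into n3 (from n0)
  Y(R8) = 0.0001675+0.000j S between n1,n2
  Y(R9) = 0.0001175+0.000j S between n0,n2
  Y(L4) = 0.000-0.0004601j S between n0,n1
  I3: injects 1.92 A into n3 (from n1)
Assemble and solve the 3×3 MNA system:
  V(n1)=-9.261-11.05j  V(n2)=0.1587-0.1528j  V(n3)=37.17-35.19j

3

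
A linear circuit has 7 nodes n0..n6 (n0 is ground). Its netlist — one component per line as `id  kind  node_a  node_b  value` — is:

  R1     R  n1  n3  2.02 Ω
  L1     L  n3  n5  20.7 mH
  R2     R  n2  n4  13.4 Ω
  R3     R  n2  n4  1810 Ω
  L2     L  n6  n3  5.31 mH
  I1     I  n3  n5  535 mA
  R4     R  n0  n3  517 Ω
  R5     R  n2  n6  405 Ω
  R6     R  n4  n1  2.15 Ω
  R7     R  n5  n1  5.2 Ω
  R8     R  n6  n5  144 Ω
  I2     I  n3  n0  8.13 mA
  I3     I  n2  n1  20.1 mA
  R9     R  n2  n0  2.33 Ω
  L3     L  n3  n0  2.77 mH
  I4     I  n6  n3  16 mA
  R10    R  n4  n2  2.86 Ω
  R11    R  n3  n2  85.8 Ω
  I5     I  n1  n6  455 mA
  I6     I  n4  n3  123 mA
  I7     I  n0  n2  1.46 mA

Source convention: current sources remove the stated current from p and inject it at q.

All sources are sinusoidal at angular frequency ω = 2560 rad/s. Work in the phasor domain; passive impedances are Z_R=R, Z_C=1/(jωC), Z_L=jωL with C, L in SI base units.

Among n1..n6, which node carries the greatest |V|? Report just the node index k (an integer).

6

Apply KCL at each of the 6 non-ground nodes and solve the resulting linear system.
Node n1: branches {R1, R6, R7, I3, I5} → V_1 = 0.1974+0.2022j
Node n2: branches {R2, R3, R5, I3, R9, R10, R11, I7} → V_2 = -0.04176+0.09174j
Node n3: branches {R1, L1, L2, I1, R4, I2, L3, I4, R11, I6} → V_3 = 0.2802+0.07596j
Node n4: branches {R2, R3, R6, R10, I6} → V_4 = -0.05500+0.1494j
Node n5: branches {L1, I1, R7, R8} → V_5 = 2.856+0.6545j
Node n6: branches {L2, R5, R8, I4, I5} → V_6 = 1.007+6.183j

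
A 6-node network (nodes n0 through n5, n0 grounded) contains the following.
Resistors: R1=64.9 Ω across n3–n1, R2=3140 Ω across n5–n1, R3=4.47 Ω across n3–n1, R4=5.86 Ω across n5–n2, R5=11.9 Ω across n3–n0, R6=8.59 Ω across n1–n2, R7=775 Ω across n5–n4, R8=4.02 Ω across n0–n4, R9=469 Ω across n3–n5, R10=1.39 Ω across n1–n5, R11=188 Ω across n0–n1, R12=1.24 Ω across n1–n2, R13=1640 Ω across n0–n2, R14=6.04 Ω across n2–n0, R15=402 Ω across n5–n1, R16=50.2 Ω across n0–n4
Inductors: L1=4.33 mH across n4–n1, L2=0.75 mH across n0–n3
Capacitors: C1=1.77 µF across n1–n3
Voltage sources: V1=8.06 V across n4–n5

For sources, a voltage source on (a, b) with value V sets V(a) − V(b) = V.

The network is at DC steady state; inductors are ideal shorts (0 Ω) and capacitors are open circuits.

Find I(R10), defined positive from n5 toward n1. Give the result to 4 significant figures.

MNA unknowns: 5 node voltages V₁..V_5 plus 3 source currents (L1, L2, V1)
R1: Y=0.01541 on G[3,1]
R2: Y=0.0003185 on G[5,1]
L1: row V4−V1=0, i_L1 at 4,1
R3: Y=0.2237 on G[3,1]
R4: Y=0.1706 on G[5,2]
C1: Y=0.000 on G[1,3]
R5: Y=0.08403 on G[3,0]
R6: Y=0.1164 on G[1,2]
R7: Y=0.001290 on G[5,4]
R8: Y=0.2488 on G[0,4]
R9: Y=0.002132 on G[3,5]
R10: Y=0.7194 on G[1,5]
L2: row V0−V3=0, i_L2 at 0,3
R11: Y=0.005319 on G[0,1]
R12: Y=0.8065 on G[1,2]
R13: Y=0.0006098 on G[0,2]
R14: Y=0.1656 on G[2,0]
R15: Y=0.002488 on G[5,1]
R16: Y=0.01992 on G[0,4]
V1: row V4−V5=8.06, i_V1 at 4,5
solve → V1=0.3012, V2=-0.8304, V3=0.000, V4=0.3012, V5=-7.759
aux → i_L1=6.939, i_L2=-0.05547, i_V1=-7.030

-5.799 A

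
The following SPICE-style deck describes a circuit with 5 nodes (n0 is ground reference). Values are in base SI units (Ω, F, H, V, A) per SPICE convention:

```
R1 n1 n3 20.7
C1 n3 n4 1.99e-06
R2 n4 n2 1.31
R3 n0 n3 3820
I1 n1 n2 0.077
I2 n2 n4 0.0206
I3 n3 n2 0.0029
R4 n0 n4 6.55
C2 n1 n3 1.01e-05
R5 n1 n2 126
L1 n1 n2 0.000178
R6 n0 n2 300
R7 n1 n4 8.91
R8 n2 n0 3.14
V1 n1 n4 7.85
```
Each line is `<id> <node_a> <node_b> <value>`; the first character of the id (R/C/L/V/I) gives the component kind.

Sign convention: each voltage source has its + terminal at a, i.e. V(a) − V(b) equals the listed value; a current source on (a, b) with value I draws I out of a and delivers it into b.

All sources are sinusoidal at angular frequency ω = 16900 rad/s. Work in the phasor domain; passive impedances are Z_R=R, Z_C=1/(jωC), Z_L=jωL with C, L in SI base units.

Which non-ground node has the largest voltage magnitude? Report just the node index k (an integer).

1

MNA unknowns: 4 node voltages V₁..V_4 plus 1 source current (V1)
R1: Y=0.04831+0.000j on G[1,3]
C1: Y=0.000+0.03363j on G[3,4]
R2: Y=0.7634+0.000j on G[4,2]
R3: Y=0.0002618+0.000j on G[0,3]
I1: z[1]−=0.077, z[2]+=0.077
I2: z[2]−=0.0206, z[4]+=0.0206
I3: z[3]−=0.0029, z[2]+=0.0029
R4: Y=0.1527+0.000j on G[0,4]
C2: Y=0.000+0.1707j on G[1,3]
R5: Y=0.007937+0.000j on G[1,2]
L1: Y=0.000-0.3324j on G[1,2]
R6: Y=0.003333+0.000j on G[0,2]
R7: Y=0.1122+0.000j on G[1,4]
R8: Y=0.3185+0.000j on G[2,0]
V1: row V1−V4=7.85, i_V1 at 1,4
solve → V1=7.092+1.735j, V2=0.3548-0.8244j, V3=5.862+1.466j, V4=-0.7580+1.735j
aux → i_V1=-1.876+1.996j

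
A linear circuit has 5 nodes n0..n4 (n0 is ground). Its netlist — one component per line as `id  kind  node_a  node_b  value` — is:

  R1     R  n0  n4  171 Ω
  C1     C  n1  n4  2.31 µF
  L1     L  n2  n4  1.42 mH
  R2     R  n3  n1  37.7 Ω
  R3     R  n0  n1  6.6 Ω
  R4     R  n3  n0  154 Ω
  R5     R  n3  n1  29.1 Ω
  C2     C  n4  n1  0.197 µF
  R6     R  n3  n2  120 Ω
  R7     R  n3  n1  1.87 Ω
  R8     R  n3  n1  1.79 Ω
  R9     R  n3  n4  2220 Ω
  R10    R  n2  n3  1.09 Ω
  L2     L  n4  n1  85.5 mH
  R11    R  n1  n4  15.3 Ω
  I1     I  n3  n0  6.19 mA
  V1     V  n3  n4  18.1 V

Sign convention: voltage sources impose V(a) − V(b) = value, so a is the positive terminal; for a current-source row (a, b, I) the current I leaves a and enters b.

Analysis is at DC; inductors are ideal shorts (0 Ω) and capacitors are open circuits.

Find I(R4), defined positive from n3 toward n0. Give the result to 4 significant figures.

0.1126 A

MNA unknowns: 4 node voltages V₁..V_4 plus 3 source currents (L1, L2, V1)
R1: Y=0.005848 on G[0,4]
C1: Y=0.000 on G[1,4]
L1: row V2−V4=0, i_L1 at 2,4
R2: Y=0.02653 on G[3,1]
R3: Y=0.1515 on G[0,1]
R4: Y=0.006494 on G[3,0]
R5: Y=0.03436 on G[3,1]
C2: Y=0.000 on G[4,1]
R6: Y=0.008333 on G[3,2]
R7: Y=0.5348 on G[3,1]
R8: Y=0.5587 on G[3,1]
R9: Y=0.0004505 on G[3,4]
R10: Y=0.9174 on G[2,3]
L2: row V4−V1=0, i_L2 at 4,1
R11: Y=0.06536 on G[1,4]
I1: z[3]−=0.00619, z[0]+=0.00619
V1: row V3−V4=18.1, i_V1 at 3,4
solve → V1=-0.7551, V2=-0.7551, V3=17.34, V4=-0.7551
aux → i_L1=16.76, i_L2=-21.01, i_V1=-37.78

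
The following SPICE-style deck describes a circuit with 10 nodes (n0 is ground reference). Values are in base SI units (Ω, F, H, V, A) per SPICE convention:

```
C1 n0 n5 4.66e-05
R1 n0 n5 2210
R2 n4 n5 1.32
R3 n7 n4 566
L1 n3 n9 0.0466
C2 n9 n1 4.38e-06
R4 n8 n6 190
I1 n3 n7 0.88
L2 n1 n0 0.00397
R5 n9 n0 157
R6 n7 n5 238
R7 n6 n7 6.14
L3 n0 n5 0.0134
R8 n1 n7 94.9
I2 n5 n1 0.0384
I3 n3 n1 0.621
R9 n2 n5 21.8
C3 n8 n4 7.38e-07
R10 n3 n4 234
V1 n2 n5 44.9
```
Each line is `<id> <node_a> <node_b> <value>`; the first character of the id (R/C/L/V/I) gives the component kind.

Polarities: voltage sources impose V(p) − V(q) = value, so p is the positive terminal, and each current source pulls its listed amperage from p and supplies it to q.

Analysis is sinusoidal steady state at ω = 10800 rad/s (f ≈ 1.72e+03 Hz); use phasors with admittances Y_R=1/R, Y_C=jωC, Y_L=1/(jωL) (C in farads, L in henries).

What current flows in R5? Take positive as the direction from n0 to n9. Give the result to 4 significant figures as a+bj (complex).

-0.01934-0.2630j A

Apply KCL at each of the 9 non-ground nodes and solve the resulting linear system.
Node n1: branches {C2, L2, R8, I2, I3} → V_1 = -3.061+33.77j
Node n2: branches {R9, V1} → V_2 = 44.22+1.625j
Node n3: branches {L1, I1, I3, R10} → V_3 = -274.5-127.9j
Node n4: branches {R2, R3, C3, R10} → V_4 = -1.931+1.120j
Node n5: branches {C1, R1, R2, R6, L3, I2, R9, V1} → V_5 = -0.6751+1.625j
Node n6: branches {R4, R7} → V_6 = 42.03+12.27j
Node n7: branches {R3, I1, R6, R7, R8} → V_7 = 42.85+13.17j
Node n8: branches {R4, C3} → V_8 = 16.54-15.71j
Node n9: branches {L1, C2, R5} → V_9 = 3.037+41.29j
Source currents: i(V1)=-2.060+0.000j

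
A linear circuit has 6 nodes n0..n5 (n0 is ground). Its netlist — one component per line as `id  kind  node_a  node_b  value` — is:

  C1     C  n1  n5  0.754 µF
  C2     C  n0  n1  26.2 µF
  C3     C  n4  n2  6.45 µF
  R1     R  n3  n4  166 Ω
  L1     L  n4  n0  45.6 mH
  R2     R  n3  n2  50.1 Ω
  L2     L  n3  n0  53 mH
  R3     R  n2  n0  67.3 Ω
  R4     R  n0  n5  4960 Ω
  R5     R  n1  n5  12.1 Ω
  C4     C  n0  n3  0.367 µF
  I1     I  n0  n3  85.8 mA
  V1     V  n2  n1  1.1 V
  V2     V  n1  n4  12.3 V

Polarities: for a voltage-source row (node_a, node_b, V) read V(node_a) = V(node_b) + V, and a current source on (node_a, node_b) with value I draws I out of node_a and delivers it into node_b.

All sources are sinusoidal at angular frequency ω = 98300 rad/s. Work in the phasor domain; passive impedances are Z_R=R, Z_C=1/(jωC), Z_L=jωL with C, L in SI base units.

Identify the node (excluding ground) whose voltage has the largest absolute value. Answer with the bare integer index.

Element admittances at ω=98300 rad/s:
  Y(C1) = 0.000+0.07412j S between n1,n5
  Y(C2) = 0.000+2.575j S between n0,n1
  Y(C3) = 0.000+0.6340j S between n4,n2
  Y(R1) = 0.006024+0.000j S between n3,n4
  Y(L1) = 0.000-0.0002231j S between n4,n0
  Y(R2) = 0.01996+0.000j S between n3,n2
  Y(L2) = 0.000-0.0001919j S between n3,n0
  Y(R3) = 0.01486+0.000j S between n2,n0
  Y(R4) = 0.0002016+0.000j S between n0,n5
  Y(R5) = 0.08264+0.000j S between n1,n5
  Y(C4) = 0.000+0.03608j S between n0,n3
  I1: injects 0.0858 A into n3 (from n0)
  V1: constraint V(n2)−V(n1) = 1.1
  V2: constraint V(n1)−V(n4) = 12.3
Assemble and solve the 7×7 MNA system:
  V(n1)=-0.007012-0.01840j  V(n2)=1.093-0.01840j  V(n3)=0.4344-0.6184j  V(n4)=-12.31-0.01840j  V(n5)=-0.006980-0.01838j
  i(V1)=-0.02939-8.508j  i(V2)=-0.07676-8.490j

4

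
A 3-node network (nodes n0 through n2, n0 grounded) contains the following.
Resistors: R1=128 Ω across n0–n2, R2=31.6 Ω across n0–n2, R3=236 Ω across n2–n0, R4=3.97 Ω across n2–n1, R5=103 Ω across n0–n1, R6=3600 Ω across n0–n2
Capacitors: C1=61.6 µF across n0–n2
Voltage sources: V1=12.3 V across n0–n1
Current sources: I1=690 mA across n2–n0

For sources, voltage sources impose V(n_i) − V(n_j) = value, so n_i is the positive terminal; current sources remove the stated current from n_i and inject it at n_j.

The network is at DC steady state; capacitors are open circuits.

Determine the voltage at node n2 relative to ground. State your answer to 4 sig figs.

MNA unknowns: 2 node voltages V₁..V_2 plus 1 source current (V1)
R1: Y=0.007812 on G[0,2]
C1: Y=0.000 on G[0,2]
R2: Y=0.03165 on G[0,2]
R3: Y=0.004237 on G[2,0]
R4: Y=0.2519 on G[2,1]
R5: Y=0.009709 on G[0,1]
R6: Y=0.0002778 on G[0,2]
V1: row V0−V1=12.3, i_V1 at 0,1
I1: z[2]−=0.69, z[0]+=0.69
solve → V1=-12.30, V2=-12.80
aux → i_V1=0.007548

-12.80 V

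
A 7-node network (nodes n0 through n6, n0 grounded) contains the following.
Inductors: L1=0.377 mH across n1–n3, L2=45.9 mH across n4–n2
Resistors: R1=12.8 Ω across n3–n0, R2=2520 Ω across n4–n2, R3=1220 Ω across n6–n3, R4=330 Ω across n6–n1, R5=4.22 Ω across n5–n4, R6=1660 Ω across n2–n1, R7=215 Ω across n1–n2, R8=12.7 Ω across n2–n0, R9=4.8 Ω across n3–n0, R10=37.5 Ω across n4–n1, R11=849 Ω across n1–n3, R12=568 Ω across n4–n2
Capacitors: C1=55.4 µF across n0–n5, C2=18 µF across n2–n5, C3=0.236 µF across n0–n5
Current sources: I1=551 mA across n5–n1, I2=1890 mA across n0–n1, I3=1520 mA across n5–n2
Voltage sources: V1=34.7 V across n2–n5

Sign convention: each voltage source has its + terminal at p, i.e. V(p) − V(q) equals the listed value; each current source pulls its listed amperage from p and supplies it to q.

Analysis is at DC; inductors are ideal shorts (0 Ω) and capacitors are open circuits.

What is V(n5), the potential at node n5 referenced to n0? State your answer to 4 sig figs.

Element admittances at DC:
  L1: short n1↔n3 (DC inductor)
  Y(R1) = 0.07812 S between n3,n0
  Y(R2) = 0.0003968 S between n4,n2
  Y(R3) = 0.0008197 S between n6,n3
  Y(C1) = 0.000 S between n0,n5
  Y(R4) = 0.003030 S between n6,n1
  Y(R5) = 0.2370 S between n5,n4
  I1: injects 0.551 A into n1 (from n5)
  Y(R6) = 0.0006024 S between n2,n1
  Y(R7) = 0.004651 S between n1,n2
  I2: injects 1.89 A into n1 (from n0)
  Y(C2) = 0.000 S between n2,n5
  Y(C3) = 0.000 S between n0,n5
  Y(R8) = 0.07874 S between n2,n0
  Y(R9) = 0.2083 S between n3,n0
  Y(R10) = 0.02667 S between n4,n1
  I3: injects 1.52 A into n2 (from n5)
  Y(R11) = 0.001178 S between n1,n3
  Y(R12) = 0.001761 S between n4,n2
  L2: short n4↔n2 (DC inductor)
  V1: constraint V(n2)−V(n5) = 34.7
Assemble and solve the 9×9 MNA system:
  V(n1)=7.381  V(n2)=-2.850  V(n3)=7.381  V(n4)=-2.850  V(n5)=-37.55  V(n6)=7.381
  i(L1)=2.114  i(L2)=-7.950  i(V1)=-6.152

-37.55 V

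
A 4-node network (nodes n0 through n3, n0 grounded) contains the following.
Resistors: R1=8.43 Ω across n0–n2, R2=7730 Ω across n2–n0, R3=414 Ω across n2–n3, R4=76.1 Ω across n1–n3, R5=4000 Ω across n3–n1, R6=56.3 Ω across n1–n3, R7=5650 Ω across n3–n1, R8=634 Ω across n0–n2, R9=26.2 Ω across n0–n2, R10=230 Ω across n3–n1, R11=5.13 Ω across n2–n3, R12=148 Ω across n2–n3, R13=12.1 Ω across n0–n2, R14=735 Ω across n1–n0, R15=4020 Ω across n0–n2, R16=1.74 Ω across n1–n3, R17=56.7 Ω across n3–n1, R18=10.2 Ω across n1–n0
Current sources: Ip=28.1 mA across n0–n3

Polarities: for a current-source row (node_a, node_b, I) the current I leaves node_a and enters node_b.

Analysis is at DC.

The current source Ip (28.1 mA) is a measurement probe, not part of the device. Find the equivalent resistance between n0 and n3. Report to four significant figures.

Element admittances at DC:
  Y(R1) = 0.1186 S between n0,n2
  Y(R2) = 0.0001294 S between n2,n0
  Y(R3) = 0.002415 S between n2,n3
  Y(R4) = 0.01314 S between n1,n3
  Y(R5) = 0.0002500 S between n3,n1
  Y(R6) = 0.01776 S between n1,n3
  Y(R7) = 0.0001770 S between n3,n1
  Y(R8) = 0.001577 S between n0,n2
  Y(R9) = 0.03817 S between n0,n2
  Y(R10) = 0.004348 S between n3,n1
  Y(R11) = 0.1949 S between n2,n3
  Y(R12) = 0.006757 S between n2,n3
  Y(R13) = 0.08264 S between n0,n2
  Y(R14) = 0.001361 S between n1,n0
  Y(R15) = 0.0002488 S between n0,n2
  Y(R16) = 0.5747 S between n1,n3
  Y(R17) = 0.01764 S between n3,n1
  Y(R18) = 0.09804 S between n1,n0
  Ip: injects 0.0281 A into n3 (from n0)
Assemble and solve the 3×3 MNA system:
  V(n1)=0.1235  V(n2)=0.06555  V(n3)=0.1431

R_eq = 5.091 Ω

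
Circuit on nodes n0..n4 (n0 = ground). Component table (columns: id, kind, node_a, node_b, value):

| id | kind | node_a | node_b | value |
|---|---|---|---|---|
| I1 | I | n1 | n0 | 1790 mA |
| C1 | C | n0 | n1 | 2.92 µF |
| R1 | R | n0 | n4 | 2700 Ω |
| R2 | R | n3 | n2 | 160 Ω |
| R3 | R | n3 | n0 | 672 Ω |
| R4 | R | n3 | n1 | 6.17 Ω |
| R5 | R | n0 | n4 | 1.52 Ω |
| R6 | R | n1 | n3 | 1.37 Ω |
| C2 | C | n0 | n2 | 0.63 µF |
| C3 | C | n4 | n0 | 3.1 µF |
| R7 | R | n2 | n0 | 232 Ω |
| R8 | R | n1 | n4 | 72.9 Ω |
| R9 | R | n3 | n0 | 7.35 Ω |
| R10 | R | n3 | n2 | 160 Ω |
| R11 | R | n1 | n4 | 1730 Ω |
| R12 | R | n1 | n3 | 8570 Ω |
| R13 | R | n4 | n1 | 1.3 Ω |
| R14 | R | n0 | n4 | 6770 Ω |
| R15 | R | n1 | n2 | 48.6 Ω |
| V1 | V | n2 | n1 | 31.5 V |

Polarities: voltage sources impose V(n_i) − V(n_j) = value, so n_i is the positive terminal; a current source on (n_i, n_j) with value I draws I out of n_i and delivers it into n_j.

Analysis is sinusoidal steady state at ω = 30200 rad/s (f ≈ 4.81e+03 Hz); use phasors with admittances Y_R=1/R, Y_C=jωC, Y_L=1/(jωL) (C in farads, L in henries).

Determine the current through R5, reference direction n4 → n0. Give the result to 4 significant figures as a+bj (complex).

-1.468+0.06244j A

Element admittances at ω=30200 rad/s:
  I1: injects 1.79 A into n0 (from n1)
  Y(C1) = 0.000+0.08818j S between n0,n1
  Y(R1) = 0.0003704+0.000j S between n0,n4
  Y(R2) = 0.006250+0.000j S between n3,n2
  Y(R3) = 0.001488+0.000j S between n3,n0
  Y(R4) = 0.1621+0.000j S between n3,n1
  Y(R5) = 0.6579+0.000j S between n0,n4
  Y(R6) = 0.7299+0.000j S between n1,n3
  Y(C2) = 0.000+0.01903j S between n0,n2
  Y(C3) = 0.000+0.09362j S between n4,n0
  Y(R7) = 0.004310+0.000j S between n2,n0
  Y(R8) = 0.01372+0.000j S between n1,n4
  Y(R9) = 0.1361+0.000j S between n3,n0
  Y(R10) = 0.006250+0.000j S between n3,n2
  Y(R11) = 0.0005780+0.000j S between n1,n4
  Y(R12) = 0.0001167+0.000j S between n1,n3
  Y(R13) = 0.7692+0.000j S between n4,n1
  Y(R14) = 0.0001477+0.000j S between n0,n4
  Y(R15) = 0.02058+0.000j S between n1,n2
  V1: constraint V(n2)−V(n1) = 31.5
Assemble and solve the 5×5 MNA system:
  V(n1)=-4.118-0.09198j  V(n2)=27.38-0.09198j  V(n3)=-3.197-0.07984j  V(n4)=-2.232+0.09491j
  i(V1)=-1.150-0.5204j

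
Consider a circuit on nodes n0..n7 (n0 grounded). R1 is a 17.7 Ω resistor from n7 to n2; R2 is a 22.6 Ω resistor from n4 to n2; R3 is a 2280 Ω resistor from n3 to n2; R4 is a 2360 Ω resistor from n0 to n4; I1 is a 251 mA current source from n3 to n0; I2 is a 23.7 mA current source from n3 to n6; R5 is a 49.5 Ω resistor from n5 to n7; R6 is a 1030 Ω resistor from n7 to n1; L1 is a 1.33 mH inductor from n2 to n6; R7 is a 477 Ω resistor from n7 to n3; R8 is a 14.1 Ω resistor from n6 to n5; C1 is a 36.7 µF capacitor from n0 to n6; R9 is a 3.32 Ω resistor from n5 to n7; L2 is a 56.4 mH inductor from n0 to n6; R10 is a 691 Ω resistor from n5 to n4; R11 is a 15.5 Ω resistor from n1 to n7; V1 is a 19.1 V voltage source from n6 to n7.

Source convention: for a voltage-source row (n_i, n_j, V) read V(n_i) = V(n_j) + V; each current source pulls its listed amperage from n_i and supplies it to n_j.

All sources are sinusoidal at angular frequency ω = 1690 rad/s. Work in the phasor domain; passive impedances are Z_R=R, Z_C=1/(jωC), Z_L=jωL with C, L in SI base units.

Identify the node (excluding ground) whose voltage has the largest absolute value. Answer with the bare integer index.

Element admittances at ω=1690 rad/s:
  Y(R1) = 0.05650+0.000j S between n7,n2
  Y(R2) = 0.04425+0.000j S between n4,n2
  Y(R3) = 0.0004386+0.000j S between n3,n2
  Y(R4) = 0.0004237+0.000j S between n0,n4
  I1: injects 0.251 A into n0 (from n3)
  I2: injects 0.0237 A into n6 (from n3)
  Y(R5) = 0.02020+0.000j S between n5,n7
  Y(R6) = 0.0009709+0.000j S between n7,n1
  Y(L1) = 0.000-0.4449j S between n2,n6
  Y(R7) = 0.002096+0.000j S between n7,n3
  Y(R8) = 0.07092+0.000j S between n6,n5
  Y(C1) = 0.000+0.06202j S between n0,n6
  Y(R9) = 0.3012+0.000j S between n5,n7
  Y(L2) = 0.000-0.01049j S between n0,n6
  Y(R10) = 0.001447+0.000j S between n5,n4
  Y(R11) = 0.06452+0.000j S between n1,n7
  V1: constraint V(n6)−V(n7) = 19.1
Assemble and solve the 8×8 MNA system:
  V(n1)=-19.12+4.864j  V(n2)=-0.3516+2.311j  V(n3)=-124.2+4.422j  V(n4)=-0.8272+2.370j  V(n5)=-15.61+4.855j  V(n6)=-0.01949+4.864j  V(n7)=-19.12+4.864j
  i(V1)=-1.967+0.1481j

3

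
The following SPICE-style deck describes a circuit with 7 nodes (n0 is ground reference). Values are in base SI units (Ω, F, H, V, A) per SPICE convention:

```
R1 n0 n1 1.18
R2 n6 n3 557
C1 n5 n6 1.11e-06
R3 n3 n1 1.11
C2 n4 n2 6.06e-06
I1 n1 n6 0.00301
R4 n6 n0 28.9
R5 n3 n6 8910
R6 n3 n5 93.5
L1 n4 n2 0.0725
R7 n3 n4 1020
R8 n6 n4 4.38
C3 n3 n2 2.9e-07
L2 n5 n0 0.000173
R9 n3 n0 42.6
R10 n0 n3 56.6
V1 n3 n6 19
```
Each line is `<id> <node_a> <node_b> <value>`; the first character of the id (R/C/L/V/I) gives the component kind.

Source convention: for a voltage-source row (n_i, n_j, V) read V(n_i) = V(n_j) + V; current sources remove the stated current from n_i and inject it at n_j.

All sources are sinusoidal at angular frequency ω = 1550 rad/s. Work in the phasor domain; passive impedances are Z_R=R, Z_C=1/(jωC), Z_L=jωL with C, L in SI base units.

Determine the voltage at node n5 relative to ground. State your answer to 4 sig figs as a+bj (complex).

Element admittances at ω=1550 rad/s:
  Y(R1) = 0.8475+0.000j S between n0,n1
  Y(R2) = 0.001795+0.000j S between n6,n3
  Y(C1) = 0.000+0.001721j S between n5,n6
  Y(R3) = 0.9009+0.000j S between n3,n1
  Y(C2) = 0.000+0.009393j S between n4,n2
  I1: injects 0.00301 A into n6 (from n1)
  Y(R4) = 0.03460+0.000j S between n6,n0
  Y(R5) = 0.0001122+0.000j S between n3,n6
  Y(R6) = 0.01070+0.000j S between n3,n5
  Y(L1) = 0.000-0.008899j S between n4,n2
  Y(R7) = 0.0009804+0.000j S between n3,n4
  Y(R8) = 0.2283+0.000j S between n6,n4
  Y(C3) = 0.000+0.0004495j S between n3,n2
  Y(L2) = 0.000-3.729j S between n5,n0
  Y(R9) = 0.02347+0.000j S between n3,n0
  Y(R10) = 0.01767+0.000j S between n0,n3
  V1: constraint V(n3)−V(n6) = 19
Assemble and solve the 7×7 MNA system:
  V(n1)=0.6475+0.03012j  V(n2)=-8.648+0.06862j  V(n3)=1.260+0.05845j  V(n4)=-17.66+0.07787j  V(n5)=0.008031+0.003565j  V(n6)=-17.74+0.05845j
  i(V1)=-0.6717-0.03295j

0.008031+0.003565j V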